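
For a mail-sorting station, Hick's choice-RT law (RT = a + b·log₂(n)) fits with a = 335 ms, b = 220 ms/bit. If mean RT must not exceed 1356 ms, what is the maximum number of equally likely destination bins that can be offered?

24

Set 335 + 220·log₂ n ≤ 1356 → log₂ n ≤ (1356 − 335)/220 = 4.6409.
So n ≤ 2^4.6409 = 24.949; the largest integer n is 24.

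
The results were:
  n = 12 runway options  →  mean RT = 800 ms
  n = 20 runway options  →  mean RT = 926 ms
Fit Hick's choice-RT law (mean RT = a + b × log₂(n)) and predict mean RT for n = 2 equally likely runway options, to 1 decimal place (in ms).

RT is linear in log₂ n, so two points fix the line:
  b = (926 − 800) / (log₂ 20 − log₂ 12) = 126 / (4.3219 − 3.5850) = 170.971 ms/bit
  a = 800 − 170.971 × 3.5850 = 187.074 ms
Then RT(2) = 187.074 + 170.971 × log₂ 2 = 187.074 + 170.971 × 1 ≈ 358.045 ms.

358.0 ms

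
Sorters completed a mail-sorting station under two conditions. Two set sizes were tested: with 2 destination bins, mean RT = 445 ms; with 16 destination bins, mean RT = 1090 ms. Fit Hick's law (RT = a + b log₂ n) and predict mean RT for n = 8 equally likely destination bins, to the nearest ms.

Solve the two-equation system in a and b:
  b = (1090 − 445) / (log₂ 16 − log₂ 2) = 645 / (4 − 1) = 215 ms/bit
  a = 445 − 215 × 1 = 230 ms
Then RT(8) = 230 + 215 × log₂ 8 = 230 + 215 × 3 ≈ 875.000 ms.

875 ms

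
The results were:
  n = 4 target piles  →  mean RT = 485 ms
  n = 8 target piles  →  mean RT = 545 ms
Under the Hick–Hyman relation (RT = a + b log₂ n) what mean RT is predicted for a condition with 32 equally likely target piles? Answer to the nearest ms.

With log₂ n on the abscissa the relation is linear; from the two conditions:
  b = (545 − 485) / (log₂ 8 − log₂ 4) = 60 / (3 − 2) = 60 ms/bit
  a = 485 − 60 × 2 = 365 ms
Then RT(32) = 365 + 60 × log₂ 32 = 365 + 60 × 5 ≈ 665.000 ms.

665 ms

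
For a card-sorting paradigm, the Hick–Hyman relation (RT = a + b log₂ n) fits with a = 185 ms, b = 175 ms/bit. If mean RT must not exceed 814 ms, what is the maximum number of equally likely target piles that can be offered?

12

Set 185 + 175·log₂ n ≤ 814 → log₂ n ≤ (814 − 185)/175 = 3.5943.
So n ≤ 2^3.5943 = 12.078; the largest integer n is 12.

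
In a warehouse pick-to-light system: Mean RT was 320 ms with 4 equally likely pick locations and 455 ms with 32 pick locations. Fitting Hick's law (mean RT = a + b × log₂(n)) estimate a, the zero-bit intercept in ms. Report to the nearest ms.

The slope on a log₂ axis is (455 − 320) / (5 − 2) = 45 ms/bit.
Intercept: a = 320 − 45·log₂(4) = 230.000 ms.

230 ms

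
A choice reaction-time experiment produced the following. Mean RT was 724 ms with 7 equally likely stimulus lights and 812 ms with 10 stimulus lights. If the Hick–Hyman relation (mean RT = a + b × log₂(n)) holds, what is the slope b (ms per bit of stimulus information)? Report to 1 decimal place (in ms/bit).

171.0 ms/bit

The slope on a log₂ axis is (812 − 724) / (3.3219 − 2.8074) = 171.016 ms/bit.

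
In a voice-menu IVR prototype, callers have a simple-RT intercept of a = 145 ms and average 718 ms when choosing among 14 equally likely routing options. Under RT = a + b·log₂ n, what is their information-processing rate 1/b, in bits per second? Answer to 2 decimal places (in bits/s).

b = (718 − 145)/log₂ 14 = 573/3.8074 = 150.498 ms per bit = 0.15050 s/bit; the reciprocal is 6.645 bits/s.

6.64 bits/s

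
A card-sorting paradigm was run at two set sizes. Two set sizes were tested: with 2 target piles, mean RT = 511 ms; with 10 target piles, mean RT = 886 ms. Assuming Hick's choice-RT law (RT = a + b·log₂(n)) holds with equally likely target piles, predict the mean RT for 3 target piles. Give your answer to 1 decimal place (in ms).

Solve the two-equation system in a and b:
  b = (886 − 511) / (log₂ 10 − log₂ 2) = 375 / (3.3219 − 1) = 161.504 ms/bit
  a = 511 − 161.504 × 1 = 349.496 ms
Then RT(3) = 349.496 + 161.504 × log₂ 3 = 349.496 + 161.504 × 1.5850 ≈ 605.474 ms.

605.5 ms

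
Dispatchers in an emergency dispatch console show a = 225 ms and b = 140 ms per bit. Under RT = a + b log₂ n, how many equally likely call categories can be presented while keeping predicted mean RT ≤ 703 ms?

Information budget: (703 − 225)/140 = 3.4143 bits, so n ≤ 2^3.4143 = 10.661 → at most 10.

10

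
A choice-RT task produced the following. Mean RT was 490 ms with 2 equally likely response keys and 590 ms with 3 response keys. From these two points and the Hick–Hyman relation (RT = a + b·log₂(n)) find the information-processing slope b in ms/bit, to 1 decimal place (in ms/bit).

171.0 ms/bit

Slope: b = (590 − 490) / (log₂ 3 − log₂ 2) = 100/0.5850 = 170.951 ms/bit.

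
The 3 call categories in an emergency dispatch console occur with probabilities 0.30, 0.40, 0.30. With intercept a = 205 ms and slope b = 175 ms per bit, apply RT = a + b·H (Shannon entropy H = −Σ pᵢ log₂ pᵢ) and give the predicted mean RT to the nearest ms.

Entropy contributions −pᵢ log₂ pᵢ: 0.5211, 0.5288, 0.5211; sum H = 1.5710 bits.
RT = a + bH = 205 + 175·1.5710 = 479.92 ms.

480 ms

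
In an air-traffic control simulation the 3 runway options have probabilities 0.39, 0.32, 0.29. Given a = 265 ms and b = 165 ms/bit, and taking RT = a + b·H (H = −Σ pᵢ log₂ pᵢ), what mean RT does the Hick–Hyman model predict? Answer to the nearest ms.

525 ms

H = 0.39·log₂(1/0.39) + 0.32·log₂(1/0.32) + 0.29·log₂(1/0.29) = 1.5737 bits.
RT = 265 + 165 × 1.5737 = 524.67 ms.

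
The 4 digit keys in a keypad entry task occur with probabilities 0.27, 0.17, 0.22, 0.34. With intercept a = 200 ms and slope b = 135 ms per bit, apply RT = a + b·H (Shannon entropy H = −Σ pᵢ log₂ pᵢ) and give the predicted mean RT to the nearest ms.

H = 0.27·log₂(1/0.27) + 0.17·log₂(1/0.17) + 0.22·log₂(1/0.22) + 0.34·log₂(1/0.34) = 1.9544 bits.
RT = 200 + 135 × 1.9544 = 463.84 ms.

464 ms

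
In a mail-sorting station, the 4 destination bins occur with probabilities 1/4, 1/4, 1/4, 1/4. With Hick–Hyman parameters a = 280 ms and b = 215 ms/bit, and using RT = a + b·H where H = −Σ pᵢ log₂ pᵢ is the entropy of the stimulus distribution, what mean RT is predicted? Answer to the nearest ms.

710 ms

Each term −pᵢ log₂ pᵢ: 0.25·2 + 0.25·2 + 0.25·2 + 0.25·2; summed, H = 2.000 bits.
Mean RT = a + bH = 280 + 215·2.000 = 710.00 ms.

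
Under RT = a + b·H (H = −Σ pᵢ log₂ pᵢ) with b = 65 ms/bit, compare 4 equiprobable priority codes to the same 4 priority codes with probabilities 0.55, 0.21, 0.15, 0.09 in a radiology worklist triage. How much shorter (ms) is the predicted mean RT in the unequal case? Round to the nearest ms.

21 ms

The RT saving is b·ΔH. Equiprobable H₀ = log₂(4) = 2.0000 bits; with the given probabilities H = 1.6704 bits.
b·(H₀ − H) = 65 × (2.0000 − 1.6704) = 21.42 ms.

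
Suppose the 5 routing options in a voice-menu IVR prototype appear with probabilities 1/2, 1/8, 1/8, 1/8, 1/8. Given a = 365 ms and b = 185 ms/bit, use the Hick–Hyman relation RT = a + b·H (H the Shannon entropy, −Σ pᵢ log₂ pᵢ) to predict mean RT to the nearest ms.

735 ms

Each term −pᵢ log₂ pᵢ: 0.5·1 + 0.125·3 + 0.125·3 + 0.125·3 + 0.125·3; summed, H = 2.000 bits.
Mean RT = a + bH = 365 + 185·2.000 = 735.00 ms.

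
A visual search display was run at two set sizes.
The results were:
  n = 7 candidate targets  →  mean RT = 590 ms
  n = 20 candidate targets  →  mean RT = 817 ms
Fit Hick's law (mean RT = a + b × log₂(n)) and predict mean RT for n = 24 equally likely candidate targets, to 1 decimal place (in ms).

RT is linear in log₂ n, so two points fix the line:
  b = (817 − 590) / (log₂ 20 − log₂ 7) = 227 / (4.3219 − 2.8074) = 149.877 ms/bit
  a = 590 − 149.877 × 2.8074 = 169.241 ms
Then RT(24) = 169.241 + 149.877 × log₂ 24 = 169.241 + 149.877 × 4.5850 ≈ 856.423 ms.

856.4 ms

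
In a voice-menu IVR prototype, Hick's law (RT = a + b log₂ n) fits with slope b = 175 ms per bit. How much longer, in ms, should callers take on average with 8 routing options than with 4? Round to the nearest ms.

175 ms

Only the slope matters, since a is common to both: ΔRT = b·log₂(n₂/n₁).
log₂(8) − log₂(4) = log₂(8/4) = log₂(2) = 1.
ΔRT = 175 × 1.0000 = 175.000 ms.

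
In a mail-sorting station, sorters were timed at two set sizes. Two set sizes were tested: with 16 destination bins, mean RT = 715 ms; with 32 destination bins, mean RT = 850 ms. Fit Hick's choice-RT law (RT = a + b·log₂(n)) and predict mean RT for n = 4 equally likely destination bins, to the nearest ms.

Fit slope and intercept:
  b = (850 − 715) / (log₂ 32 − log₂ 16) = 135 / (5 − 4) = 135 ms/bit
  a = 715 − 135 × 4 = 175 ms
Then RT(4) = 175 + 135 × log₂ 4 = 175 + 135 × 2 ≈ 445.000 ms.

445 ms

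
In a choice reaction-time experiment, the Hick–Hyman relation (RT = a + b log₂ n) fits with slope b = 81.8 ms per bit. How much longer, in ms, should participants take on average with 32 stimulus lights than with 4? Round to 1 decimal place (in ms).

Only the slope matters, since a is common to both: ΔRT = b·log₂(n₂/n₁).
log₂(32) − log₂(4) = log₂(32/4) = log₂(8) = 3.
ΔRT = 81.8 × 3.0000 = 245.400 ms.

245.4 ms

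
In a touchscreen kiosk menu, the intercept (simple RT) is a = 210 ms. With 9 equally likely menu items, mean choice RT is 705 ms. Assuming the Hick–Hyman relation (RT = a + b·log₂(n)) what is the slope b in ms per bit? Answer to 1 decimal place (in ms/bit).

9 alternatives carry log₂ 9 = 3.1699 bits; the choice cost is 705 − 210 = 495 ms, so b = 495/3.1699 = 156.155 ms/bit.

156.2 ms/bit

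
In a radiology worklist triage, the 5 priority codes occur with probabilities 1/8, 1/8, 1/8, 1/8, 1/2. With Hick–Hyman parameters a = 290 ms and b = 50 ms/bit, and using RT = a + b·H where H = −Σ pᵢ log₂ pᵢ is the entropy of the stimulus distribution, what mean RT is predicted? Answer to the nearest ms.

H = −Σ pᵢ log₂ pᵢ = 0.125·3 + 0.125·3 + 0.125·3 + 0.125·3 + 0.5·1 = 2.000 bits.
RT = 290 + 50 × 2.000 = 390.00 ms.

390 ms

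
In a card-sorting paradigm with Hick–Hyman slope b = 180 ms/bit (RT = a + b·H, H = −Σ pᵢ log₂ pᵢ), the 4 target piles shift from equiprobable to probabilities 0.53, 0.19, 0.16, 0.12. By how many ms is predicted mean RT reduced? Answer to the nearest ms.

48 ms

Equiprobable entropy H₀ = log₂ 4 = 2.0000 bits.
Skewed entropy H = −Σ pᵢ log₂ pᵢ = 1.7308 bits.
ΔRT = b·(H₀ − H) = 180 × 0.2692 = 48.46 ms.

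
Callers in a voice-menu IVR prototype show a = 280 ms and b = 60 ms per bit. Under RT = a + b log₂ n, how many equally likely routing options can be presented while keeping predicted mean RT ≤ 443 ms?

Information budget: (443 − 280)/60 = 2.7167 bits, so n ≤ 2^2.7167 = 6.574 → at most 6.

6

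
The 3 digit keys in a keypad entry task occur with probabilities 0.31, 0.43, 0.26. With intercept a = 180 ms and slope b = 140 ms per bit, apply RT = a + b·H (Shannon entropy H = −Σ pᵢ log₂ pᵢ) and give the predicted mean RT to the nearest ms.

H = 0.31·log₂(1/0.31) + 0.43·log₂(1/0.43) + 0.26·log₂(1/0.26) = 1.5526 bits.
RT = 180 + 140 × 1.5526 = 397.37 ms.

397 ms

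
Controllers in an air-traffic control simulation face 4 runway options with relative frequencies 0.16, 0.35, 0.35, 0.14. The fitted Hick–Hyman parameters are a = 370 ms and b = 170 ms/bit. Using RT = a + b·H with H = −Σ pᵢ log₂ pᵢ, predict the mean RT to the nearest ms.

H = 0.16·log₂(1/0.16) + 0.35·log₂(1/0.35) + 0.35·log₂(1/0.35) + 0.14·log₂(1/0.14) = 1.8803 bits.
RT = 370 + 170 × 1.8803 = 689.66 ms.

690 ms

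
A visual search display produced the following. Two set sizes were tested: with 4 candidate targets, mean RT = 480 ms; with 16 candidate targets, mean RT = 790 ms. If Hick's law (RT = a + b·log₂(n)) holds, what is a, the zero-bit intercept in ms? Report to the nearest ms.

The slope on a log₂ axis is (790 − 480) / (4 − 2) = 155 ms/bit.
Intercept: a = 480 − 155·log₂(4) = 170.000 ms.

170 ms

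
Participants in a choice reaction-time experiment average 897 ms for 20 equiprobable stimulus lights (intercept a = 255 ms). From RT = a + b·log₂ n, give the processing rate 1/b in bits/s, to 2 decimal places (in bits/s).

6.73 bits/s

b = (897 − 255)/log₂ 20 = 642/4.3219 = 148.545 ms per bit = 0.14854 s/bit; the reciprocal is 6.732 bits/s.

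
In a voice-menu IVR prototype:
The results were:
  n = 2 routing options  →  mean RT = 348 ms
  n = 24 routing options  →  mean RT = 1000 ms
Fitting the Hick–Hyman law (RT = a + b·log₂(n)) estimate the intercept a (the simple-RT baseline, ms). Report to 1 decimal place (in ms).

Slope: b = (1000 − 348) / (log₂ 24 − log₂ 2) = 652/3.5850 = 181.871 ms/bit.
Intercept: a = 348 − 181.871·log₂(2) = 166.129 ms.

166.1 ms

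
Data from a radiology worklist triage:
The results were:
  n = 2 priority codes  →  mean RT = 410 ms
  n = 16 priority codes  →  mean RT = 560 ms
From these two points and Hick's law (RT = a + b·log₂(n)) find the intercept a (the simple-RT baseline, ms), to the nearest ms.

360 ms

The slope on a log₂ axis is (560 − 410) / (4 − 1) = 50 ms/bit.
a = RT₁ − b·log₂ n₁ = 410 − 50 × 1 = 360.000 ms.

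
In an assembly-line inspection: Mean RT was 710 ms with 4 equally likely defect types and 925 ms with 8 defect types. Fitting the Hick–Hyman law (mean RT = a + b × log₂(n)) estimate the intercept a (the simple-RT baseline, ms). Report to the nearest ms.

Slope: b = (925 − 710) / (log₂ 8 − log₂ 4) = 215/1.0000 = 215 ms/bit.
Intercept: a = 710 − 215·log₂(4) = 280.000 ms.

280 ms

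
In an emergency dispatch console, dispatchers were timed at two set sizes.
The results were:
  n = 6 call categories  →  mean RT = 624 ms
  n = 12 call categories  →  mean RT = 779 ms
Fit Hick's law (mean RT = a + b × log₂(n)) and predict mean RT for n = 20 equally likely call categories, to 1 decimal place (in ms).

Solve the two-equation system in a and b:
  b = (779 − 624) / (log₂ 12 − log₂ 6) = 155 / (3.5850 − 2.5850) = 155.000 ms/bit
  a = 624 − 155.000 × 2.5850 = 223.331 ms
Then RT(20) = 223.331 + 155.000 × log₂ 20 = 223.331 + 155.000 × 4.3219 ≈ 893.230 ms.

893.2 ms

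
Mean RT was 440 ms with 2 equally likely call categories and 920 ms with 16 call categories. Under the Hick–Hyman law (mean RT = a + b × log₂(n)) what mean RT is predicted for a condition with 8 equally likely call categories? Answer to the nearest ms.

Solve the two-equation system in a and b:
  b = (920 − 440) / (log₂ 16 − log₂ 2) = 480 / (4 − 1) = 160 ms/bit
  a = 440 − 160 × 1 = 280 ms
Then RT(8) = 280 + 160 × log₂ 8 = 280 + 160 × 3 ≈ 760.000 ms.

760 ms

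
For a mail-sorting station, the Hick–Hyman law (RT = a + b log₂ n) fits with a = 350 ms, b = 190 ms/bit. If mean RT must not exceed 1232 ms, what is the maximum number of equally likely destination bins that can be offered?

190·log₂ n ≤ 1232 − 350 = 882, giving log₂ n ≤ 4.6421 and n ≤ 24.970. The largest whole number is 24.

24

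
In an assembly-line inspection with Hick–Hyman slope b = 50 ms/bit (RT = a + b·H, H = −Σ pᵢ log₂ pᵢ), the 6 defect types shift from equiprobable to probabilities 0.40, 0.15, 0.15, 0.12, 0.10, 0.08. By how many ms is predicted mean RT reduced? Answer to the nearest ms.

Equiprobable entropy H₀ = log₂ 6 = 2.5850 bits.
Skewed entropy H = −Σ pᵢ log₂ pᵢ = 2.3406 bits.
ΔRT = b·(H₀ − H) = 50 × 0.2443 = 12.22 ms.

12 ms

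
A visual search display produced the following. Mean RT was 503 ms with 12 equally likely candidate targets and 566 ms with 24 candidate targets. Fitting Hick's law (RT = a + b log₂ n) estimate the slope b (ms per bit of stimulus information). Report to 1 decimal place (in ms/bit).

63.0 ms/bit

Slope: b = (566 − 503) / (log₂ 24 − log₂ 12) = 63/1.0000 = 63.000 ms/bit.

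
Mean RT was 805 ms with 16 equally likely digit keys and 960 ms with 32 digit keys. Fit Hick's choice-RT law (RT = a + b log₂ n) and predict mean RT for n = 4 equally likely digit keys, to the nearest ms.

495 ms

Fit slope and intercept:
  b = (960 − 805) / (log₂ 32 − log₂ 16) = 155 / (5 − 4) = 155 ms/bit
  a = 805 − 155 × 4 = 185 ms
Then RT(4) = 185 + 155 × log₂ 4 = 185 + 155 × 2 ≈ 495.000 ms.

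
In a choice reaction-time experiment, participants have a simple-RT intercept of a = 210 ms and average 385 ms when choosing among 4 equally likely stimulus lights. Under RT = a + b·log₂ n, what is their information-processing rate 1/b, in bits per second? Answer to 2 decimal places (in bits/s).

11.43 bits/s

Choice component = 385 − 210 = 175 ms over log₂(4) = 2 bits.
b = 175 / 2 = 87.500 ms/bit, so 1/b = 11.429 bits/s.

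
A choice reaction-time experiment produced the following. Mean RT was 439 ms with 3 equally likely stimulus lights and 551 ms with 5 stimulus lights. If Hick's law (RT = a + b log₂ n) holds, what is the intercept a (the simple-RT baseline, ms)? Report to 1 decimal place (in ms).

Slope: b = (551 − 439) / (log₂ 5 − log₂ 3) = 112/0.7370 = 151.975 ms/bit.
Intercept: a = 439 − 151.975·log₂(3) = 198.126 ms.

198.1 ms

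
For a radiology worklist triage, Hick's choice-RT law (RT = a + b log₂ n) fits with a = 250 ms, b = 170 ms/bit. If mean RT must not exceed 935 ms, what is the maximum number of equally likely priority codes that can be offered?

170·log₂ n ≤ 935 − 250 = 685, giving log₂ n ≤ 4.0294 and n ≤ 16.330. The largest whole number is 16.

16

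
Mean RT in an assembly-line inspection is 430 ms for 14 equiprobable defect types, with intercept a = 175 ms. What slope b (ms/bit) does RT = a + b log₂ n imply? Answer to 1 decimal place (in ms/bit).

b = (430 − 175) / log₂(14) = 255 / 3.8074 = 66.976 ms/bit.

67.0 ms/bit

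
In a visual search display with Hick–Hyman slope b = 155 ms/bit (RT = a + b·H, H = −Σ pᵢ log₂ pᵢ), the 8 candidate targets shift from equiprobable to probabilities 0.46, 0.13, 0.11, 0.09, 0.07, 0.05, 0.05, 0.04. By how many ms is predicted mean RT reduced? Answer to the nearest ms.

Equiprobable entropy H₀ = log₂ 8 = 3.0000 bits.
Skewed entropy H = −Σ pᵢ log₂ pᵢ = 2.4474 bits.
ΔRT = b·(H₀ − H) = 155 × 0.5526 = 85.65 ms.

86 ms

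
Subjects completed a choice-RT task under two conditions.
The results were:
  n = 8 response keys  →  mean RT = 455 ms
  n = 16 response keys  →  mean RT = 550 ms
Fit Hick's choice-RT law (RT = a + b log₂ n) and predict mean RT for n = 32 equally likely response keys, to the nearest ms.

645 ms

Solve the two-equation system in a and b:
  b = (550 − 455) / (log₂ 16 − log₂ 8) = 95 / (4 − 3) = 95 ms/bit
  a = 455 − 95 × 3 = 170 ms
Then RT(32) = 170 + 95 × log₂ 32 = 170 + 95 × 5 ≈ 645.000 ms.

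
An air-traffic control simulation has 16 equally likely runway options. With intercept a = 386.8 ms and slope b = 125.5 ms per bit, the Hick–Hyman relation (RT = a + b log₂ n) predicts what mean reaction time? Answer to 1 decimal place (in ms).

888.8 ms

log₂(16) = 4 bits, so RT = 386.8 + 125.5 × 4 ≈ 888.800 ms.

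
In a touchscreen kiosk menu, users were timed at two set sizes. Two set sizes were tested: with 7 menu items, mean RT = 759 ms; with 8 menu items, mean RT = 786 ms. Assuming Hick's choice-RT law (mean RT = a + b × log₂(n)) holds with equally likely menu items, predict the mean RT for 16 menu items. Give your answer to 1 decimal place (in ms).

926.2 ms

Solve the two-equation system in a and b:
  b = (786 − 759) / (log₂ 8 − log₂ 7) = 27 / (3 − 2.8074) = 140.154 ms/bit
  a = 759 − 140.154 × 2.8074 = 365.538 ms
Then RT(16) = 365.538 + 140.154 × log₂ 16 = 365.538 + 140.154 × 4 ≈ 926.154 ms.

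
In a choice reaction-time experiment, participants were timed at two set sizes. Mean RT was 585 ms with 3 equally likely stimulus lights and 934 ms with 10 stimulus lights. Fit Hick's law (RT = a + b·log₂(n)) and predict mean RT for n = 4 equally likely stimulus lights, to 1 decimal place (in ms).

Solve the two-equation system in a and b:
  b = (934 − 585) / (log₂ 10 − log₂ 3) = 349 / (3.3219 − 1.5850) = 200.925 ms/bit
  a = 585 − 200.925 × 1.5850 = 266.541 ms
Then RT(4) = 266.541 + 200.925 × log₂ 4 = 266.541 + 200.925 × 2 ≈ 668.391 ms.

668.4 ms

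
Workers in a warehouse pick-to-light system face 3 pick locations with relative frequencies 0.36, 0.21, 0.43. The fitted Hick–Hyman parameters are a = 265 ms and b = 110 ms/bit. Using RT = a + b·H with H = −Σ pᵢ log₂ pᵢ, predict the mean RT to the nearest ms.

433 ms

Entropy contributions −pᵢ log₂ pᵢ: 0.5306, 0.4728, 0.5236; sum H = 1.5270 bits.
RT = a + bH = 265 + 110·1.5270 = 432.97 ms.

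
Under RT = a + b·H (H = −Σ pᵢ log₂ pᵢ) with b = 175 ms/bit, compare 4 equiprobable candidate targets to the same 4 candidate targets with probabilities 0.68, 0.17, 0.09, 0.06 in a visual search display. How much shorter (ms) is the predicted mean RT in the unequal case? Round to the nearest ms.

110 ms

The RT saving is b·ΔH. Equiprobable H₀ = log₂(4) = 2.0000 bits; with the given probabilities H = 1.3691 bits.
b·(H₀ − H) = 175 × (2.0000 − 1.3691) = 110.40 ms.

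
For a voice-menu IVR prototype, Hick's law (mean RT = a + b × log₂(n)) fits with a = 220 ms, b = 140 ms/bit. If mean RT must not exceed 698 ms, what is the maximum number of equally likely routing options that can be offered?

10

140·log₂ n ≤ 698 − 220 = 478, giving log₂ n ≤ 3.4143 and n ≤ 10.661. The largest whole number is 10.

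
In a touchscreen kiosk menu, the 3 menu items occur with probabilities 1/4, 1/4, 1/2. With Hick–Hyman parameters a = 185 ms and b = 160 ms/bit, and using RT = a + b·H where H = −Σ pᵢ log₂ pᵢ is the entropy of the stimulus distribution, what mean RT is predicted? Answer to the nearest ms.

H = −Σ pᵢ log₂ pᵢ = 0.25·2 + 0.25·2 + 0.5·1 = 1.500 bits.
RT = 185 + 160 × 1.500 = 425.00 ms.

425 ms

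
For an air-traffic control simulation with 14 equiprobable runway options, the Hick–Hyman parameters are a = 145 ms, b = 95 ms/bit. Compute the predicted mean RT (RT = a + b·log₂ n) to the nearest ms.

507 ms

log₂(14) = 3.8074 bits, so RT = 145 + 95 × 3.8074 ≈ 506.699 ms.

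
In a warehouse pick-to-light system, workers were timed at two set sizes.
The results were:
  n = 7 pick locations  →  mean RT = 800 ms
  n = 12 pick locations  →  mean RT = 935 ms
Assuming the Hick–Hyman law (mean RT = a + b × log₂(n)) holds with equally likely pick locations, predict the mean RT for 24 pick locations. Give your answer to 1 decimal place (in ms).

1108.6 ms

Solve the two-equation system in a and b:
  b = (935 − 800) / (log₂ 12 − log₂ 7) = 135 / (3.5850 − 2.8074) = 173.609 ms/bit
  a = 800 − 173.609 × 2.8074 = 312.617 ms
Then RT(24) = 312.617 + 173.609 × log₂ 24 = 312.617 + 173.609 × 4.5850 ≈ 1108.609 ms.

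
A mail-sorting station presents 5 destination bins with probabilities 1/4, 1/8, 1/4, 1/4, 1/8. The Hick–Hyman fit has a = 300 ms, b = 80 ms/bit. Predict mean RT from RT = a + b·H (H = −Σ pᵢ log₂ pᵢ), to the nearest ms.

H = −Σ pᵢ log₂ pᵢ = 0.25·2 + 0.125·3 + 0.25·2 + 0.25·2 + 0.125·3 = 2.250 bits.
RT = 300 + 80 × 2.250 = 480.00 ms.

480 ms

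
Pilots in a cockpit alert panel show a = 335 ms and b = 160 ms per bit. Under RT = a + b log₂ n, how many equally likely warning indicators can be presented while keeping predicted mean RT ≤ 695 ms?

160·log₂ n ≤ 695 − 335 = 360, giving log₂ n ≤ 2.2500 and n ≤ 4.757. The largest whole number is 4.

4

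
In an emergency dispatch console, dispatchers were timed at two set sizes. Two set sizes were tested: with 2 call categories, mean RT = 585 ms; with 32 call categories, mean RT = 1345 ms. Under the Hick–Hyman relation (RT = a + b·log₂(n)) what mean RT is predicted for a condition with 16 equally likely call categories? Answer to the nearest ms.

RT is linear in log₂ n, so two points fix the line:
  b = (1345 − 585) / (log₂ 32 − log₂ 2) = 760 / (5 − 1) = 190 ms/bit
  a = 585 − 190 × 1 = 395 ms
Then RT(16) = 395 + 190 × log₂ 16 = 395 + 190 × 4 ≈ 1155.000 ms.

1155 ms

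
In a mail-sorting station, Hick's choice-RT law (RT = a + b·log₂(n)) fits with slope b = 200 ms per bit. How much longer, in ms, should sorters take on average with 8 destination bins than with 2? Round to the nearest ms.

The intercept a cancels: ΔRT = b·(log₂ n₂ − log₂ n₁) = b·log₂(n₂/n₁).
log₂(8) − log₂(2) = log₂(8/2) = log₂(4) = 2.
ΔRT = 200 × 2.0000 = 400.000 ms.

400 ms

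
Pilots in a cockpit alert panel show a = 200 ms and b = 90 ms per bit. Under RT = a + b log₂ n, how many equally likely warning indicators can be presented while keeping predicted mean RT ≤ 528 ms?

90·log₂ n ≤ 528 − 200 = 328, giving log₂ n ≤ 3.6444 and n ≤ 12.505. The largest whole number is 12.

12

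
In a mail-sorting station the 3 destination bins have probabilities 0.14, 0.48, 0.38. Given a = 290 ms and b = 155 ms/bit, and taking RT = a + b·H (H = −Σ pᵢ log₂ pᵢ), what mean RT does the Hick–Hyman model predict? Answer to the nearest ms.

513 ms

H = 0.14·log₂(1/0.14) + 0.48·log₂(1/0.48) + 0.38·log₂(1/0.38) = 1.4358 bits.
RT = 290 + 155 × 1.4358 = 512.55 ms.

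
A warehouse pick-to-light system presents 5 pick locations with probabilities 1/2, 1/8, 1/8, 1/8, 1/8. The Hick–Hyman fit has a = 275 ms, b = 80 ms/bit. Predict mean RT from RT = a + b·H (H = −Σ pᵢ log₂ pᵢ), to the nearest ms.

435 ms

Each term −pᵢ log₂ pᵢ: 0.5·1 + 0.125·3 + 0.125·3 + 0.125·3 + 0.125·3; summed, H = 2.000 bits.
Mean RT = a + bH = 275 + 80·2.000 = 435.00 ms.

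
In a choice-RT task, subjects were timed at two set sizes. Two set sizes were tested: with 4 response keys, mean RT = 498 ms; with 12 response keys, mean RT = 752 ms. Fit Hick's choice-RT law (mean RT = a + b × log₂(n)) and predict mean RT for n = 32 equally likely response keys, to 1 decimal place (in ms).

RT is linear in log₂ n, so two points fix the line:
  b = (752 − 498) / (log₂ 12 − log₂ 4) = 254 / (3.5850 − 2) = 160.256 ms/bit
  a = 498 − 160.256 × 2 = 177.488 ms
Then RT(32) = 177.488 + 160.256 × log₂ 32 = 177.488 + 160.256 × 5 ≈ 978.768 ms.

978.8 ms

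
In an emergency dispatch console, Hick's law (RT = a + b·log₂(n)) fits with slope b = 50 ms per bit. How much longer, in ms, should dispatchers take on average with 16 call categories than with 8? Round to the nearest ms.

50 ms

ΔRT = (a + b log₂ n₂) − (a + b log₂ n₁) = b·(log₂ n₂ − log₂ n₁).
log₂(16) − log₂(8) = log₂(16/8) = log₂(2) = 1.
ΔRT = 50 × 1.0000 = 50.000 ms.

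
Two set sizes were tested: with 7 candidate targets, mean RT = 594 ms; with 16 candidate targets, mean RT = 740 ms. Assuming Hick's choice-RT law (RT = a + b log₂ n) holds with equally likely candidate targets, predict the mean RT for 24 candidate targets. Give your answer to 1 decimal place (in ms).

Fit slope and intercept:
  b = (740 − 594) / (log₂ 16 − log₂ 7) = 146 / (4 − 2.8074) = 122.417 ms/bit
  a = 594 − 122.417 × 2.8074 = 250.332 ms
Then RT(24) = 250.332 + 122.417 × log₂ 24 = 250.332 + 122.417 × 4.5850 ≈ 811.609 ms.

811.6 ms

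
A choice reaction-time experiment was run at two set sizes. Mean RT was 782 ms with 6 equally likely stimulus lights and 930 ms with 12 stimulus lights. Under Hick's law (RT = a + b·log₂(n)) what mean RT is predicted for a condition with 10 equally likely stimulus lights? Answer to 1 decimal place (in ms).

With log₂ n on the abscissa the relation is linear; from the two conditions:
  b = (930 − 782) / (log₂ 12 − log₂ 6) = 148 / (3.5850 − 2.5850) = 148.000 ms/bit
  a = 782 − 148.000 × 2.5850 = 399.426 ms
Then RT(10) = 399.426 + 148.000 × log₂ 10 = 399.426 + 148.000 × 3.3219 ≈ 891.071 ms.

891.1 ms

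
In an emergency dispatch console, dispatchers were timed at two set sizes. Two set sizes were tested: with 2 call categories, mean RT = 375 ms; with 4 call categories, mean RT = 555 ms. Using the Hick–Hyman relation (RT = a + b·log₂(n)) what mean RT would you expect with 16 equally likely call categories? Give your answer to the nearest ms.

With log₂ n on the abscissa the relation is linear; from the two conditions:
  b = (555 − 375) / (log₂ 4 − log₂ 2) = 180 / (2 − 1) = 180 ms/bit
  a = 375 − 180 × 1 = 195 ms
Then RT(16) = 195 + 180 × log₂ 16 = 195 + 180 × 4 ≈ 915.000 ms.

915 ms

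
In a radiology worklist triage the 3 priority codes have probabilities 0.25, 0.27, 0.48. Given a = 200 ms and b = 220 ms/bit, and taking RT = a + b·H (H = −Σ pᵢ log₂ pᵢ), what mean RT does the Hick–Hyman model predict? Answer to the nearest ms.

534 ms

H = 0.25·log₂(1/0.25) + 0.27·log₂(1/0.27) + 0.48·log₂(1/0.48) = 1.5183 bits.
RT = 200 + 220 × 1.5183 = 534.02 ms.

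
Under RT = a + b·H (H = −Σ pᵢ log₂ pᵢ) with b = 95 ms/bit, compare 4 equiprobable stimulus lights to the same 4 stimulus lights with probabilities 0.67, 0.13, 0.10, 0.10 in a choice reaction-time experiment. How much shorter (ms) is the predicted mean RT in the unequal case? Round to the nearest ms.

Equiprobable entropy H₀ = log₂ 4 = 2.0000 bits.
Skewed entropy H = −Σ pᵢ log₂ pᵢ = 1.4341 bits.
ΔRT = b·(H₀ − H) = 95 × 0.5659 = 53.76 ms.

54 ms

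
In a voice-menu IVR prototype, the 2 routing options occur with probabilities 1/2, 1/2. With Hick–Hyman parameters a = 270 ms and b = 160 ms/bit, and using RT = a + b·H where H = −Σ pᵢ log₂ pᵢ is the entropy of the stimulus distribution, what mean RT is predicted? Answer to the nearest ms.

H = −Σ pᵢ log₂ pᵢ = 0.5·1 + 0.5·1 = 1.000 bits.
RT = 270 + 160 × 1.000 = 430.00 ms.

430 ms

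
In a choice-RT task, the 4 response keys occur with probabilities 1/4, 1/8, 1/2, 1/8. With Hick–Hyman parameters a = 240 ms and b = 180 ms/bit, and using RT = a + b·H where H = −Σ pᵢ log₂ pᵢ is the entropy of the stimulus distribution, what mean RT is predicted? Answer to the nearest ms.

Each term −pᵢ log₂ pᵢ: 0.25·2 + 0.125·3 + 0.5·1 + 0.125·3; summed, H = 1.750 bits.
Mean RT = a + bH = 240 + 180·1.750 = 555.00 ms.

555 ms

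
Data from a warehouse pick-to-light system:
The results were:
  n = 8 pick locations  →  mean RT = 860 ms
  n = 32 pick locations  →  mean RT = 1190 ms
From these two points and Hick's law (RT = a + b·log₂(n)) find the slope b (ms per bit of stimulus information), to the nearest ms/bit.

165 ms/bit

b = (RT₂ − RT₁)/(log₂ n₂ − log₂ n₁) = (1190 − 860)/(5 − 3) = 165 ms/bit.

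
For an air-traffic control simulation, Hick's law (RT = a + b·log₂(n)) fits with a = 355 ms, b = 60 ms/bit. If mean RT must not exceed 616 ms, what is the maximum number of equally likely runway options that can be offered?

Set 355 + 60·log₂ n ≤ 616 → log₂ n ≤ (616 − 355)/60 = 4.3500.
So n ≤ 2^4.3500 = 20.393; the largest integer n is 20.

20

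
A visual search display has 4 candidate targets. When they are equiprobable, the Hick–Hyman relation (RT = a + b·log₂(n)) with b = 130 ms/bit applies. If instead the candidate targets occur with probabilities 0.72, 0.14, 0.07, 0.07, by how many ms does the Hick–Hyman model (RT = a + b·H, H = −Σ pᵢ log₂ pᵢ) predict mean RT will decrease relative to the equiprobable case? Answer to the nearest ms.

94 ms

The RT saving is b·ΔH. Equiprobable H₀ = log₂(4) = 2.0000 bits; with the given probabilities H = 1.2755 bits.
b·(H₀ − H) = 130 × (2.0000 − 1.2755) = 94.19 ms.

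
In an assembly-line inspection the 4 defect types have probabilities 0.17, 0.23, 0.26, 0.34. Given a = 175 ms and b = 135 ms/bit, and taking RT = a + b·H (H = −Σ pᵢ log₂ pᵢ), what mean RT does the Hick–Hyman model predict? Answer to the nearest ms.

Entropy contributions −pᵢ log₂ pᵢ: 0.4346, 0.4877, 0.5053, 0.5292; sum H = 1.9567 bits.
RT = a + bH = 175 + 135·1.9567 = 439.16 ms.

439 ms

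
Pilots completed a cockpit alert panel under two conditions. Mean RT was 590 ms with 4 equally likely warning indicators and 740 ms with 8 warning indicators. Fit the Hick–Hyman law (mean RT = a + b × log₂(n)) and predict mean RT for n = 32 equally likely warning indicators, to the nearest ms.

1040 ms

Fit slope and intercept:
  b = (740 − 590) / (log₂ 8 − log₂ 4) = 150 / (3 − 2) = 150 ms/bit
  a = 590 − 150 × 2 = 290 ms
Then RT(32) = 290 + 150 × log₂ 32 = 290 + 150 × 5 ≈ 1040.000 ms.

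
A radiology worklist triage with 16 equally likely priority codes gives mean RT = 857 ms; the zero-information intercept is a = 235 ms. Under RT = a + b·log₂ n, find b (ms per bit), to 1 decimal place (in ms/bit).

16 alternatives carry log₂ 16 = 4 bits; the choice cost is 857 − 235 = 622 ms, so b = 622/4 = 155.500 ms/bit.

155.5 ms/bit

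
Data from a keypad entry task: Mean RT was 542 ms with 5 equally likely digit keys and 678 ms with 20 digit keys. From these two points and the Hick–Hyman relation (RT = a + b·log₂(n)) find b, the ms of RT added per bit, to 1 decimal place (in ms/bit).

68.0 ms/bit

b = (RT₂ − RT₁)/(log₂ n₂ − log₂ n₁) = (678 − 542)/(4.3219 − 2.3219) = 68.000 ms/bit.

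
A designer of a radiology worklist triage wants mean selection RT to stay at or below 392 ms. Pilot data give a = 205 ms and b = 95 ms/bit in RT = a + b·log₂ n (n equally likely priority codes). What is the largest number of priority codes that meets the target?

3

Set 205 + 95·log₂ n ≤ 392 → log₂ n ≤ (392 − 205)/95 = 1.9684.
So n ≤ 2^1.9684 = 3.913; the largest integer n is 3.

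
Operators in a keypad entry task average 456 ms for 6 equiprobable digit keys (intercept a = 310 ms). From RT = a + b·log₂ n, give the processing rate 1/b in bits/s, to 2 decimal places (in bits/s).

17.71 bits/s

Choice component = 456 − 310 = 146 ms over log₂(6) = 2.5850 bits.
b = 146 / 2.5850 = 56.481 ms/bit, so 1/b = 17.705 bits/s.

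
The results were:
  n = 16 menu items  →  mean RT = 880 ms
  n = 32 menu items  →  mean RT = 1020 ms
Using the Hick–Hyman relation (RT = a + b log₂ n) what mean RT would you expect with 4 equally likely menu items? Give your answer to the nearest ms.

600 ms

Fit slope and intercept:
  b = (1020 − 880) / (log₂ 32 − log₂ 16) = 140 / (5 − 4) = 140 ms/bit
  a = 880 − 140 × 4 = 320 ms
Then RT(4) = 320 + 140 × log₂ 4 = 320 + 140 × 2 ≈ 600.000 ms.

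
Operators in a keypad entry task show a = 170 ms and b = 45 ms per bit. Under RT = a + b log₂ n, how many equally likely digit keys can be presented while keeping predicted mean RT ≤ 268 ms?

4

45·log₂ n ≤ 268 − 170 = 98, giving log₂ n ≤ 2.1778 and n ≤ 4.525. The largest whole number is 4.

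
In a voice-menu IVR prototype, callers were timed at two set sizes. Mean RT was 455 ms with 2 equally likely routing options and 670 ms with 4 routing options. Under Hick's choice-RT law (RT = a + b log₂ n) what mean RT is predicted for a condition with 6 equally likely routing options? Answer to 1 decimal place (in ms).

RT is linear in log₂ n, so two points fix the line:
  b = (670 − 455) / (log₂ 4 − log₂ 2) = 215 / (2 − 1) = 215.000 ms/bit
  a = 455 − 215.000 × 1 = 240.000 ms
Then RT(6) = 240.000 + 215.000 × log₂ 6 = 240.000 + 215.000 × 2.5850 ≈ 795.767 ms.

795.8 ms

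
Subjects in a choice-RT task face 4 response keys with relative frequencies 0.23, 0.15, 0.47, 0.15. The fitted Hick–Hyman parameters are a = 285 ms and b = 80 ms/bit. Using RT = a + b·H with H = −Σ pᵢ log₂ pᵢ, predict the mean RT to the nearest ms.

431 ms

Entropy contributions −pᵢ log₂ pᵢ: 0.4877, 0.4105, 0.5120, 0.4105; sum H = 1.8207 bits.
RT = a + bH = 285 + 80·1.8207 = 430.66 ms.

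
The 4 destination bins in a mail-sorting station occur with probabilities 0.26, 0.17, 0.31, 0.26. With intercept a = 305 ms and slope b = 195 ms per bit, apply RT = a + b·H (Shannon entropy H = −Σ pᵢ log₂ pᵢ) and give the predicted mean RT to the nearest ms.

689 ms

H = 0.26·log₂(1/0.26) + 0.17·log₂(1/0.17) + 0.31·log₂(1/0.31) + 0.26·log₂(1/0.26) = 1.9690 bits.
RT = 305 + 195 × 1.9690 = 688.95 ms.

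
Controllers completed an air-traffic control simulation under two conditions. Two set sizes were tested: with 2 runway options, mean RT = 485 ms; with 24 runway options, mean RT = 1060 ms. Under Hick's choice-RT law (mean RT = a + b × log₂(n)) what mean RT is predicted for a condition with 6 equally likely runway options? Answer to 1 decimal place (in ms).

Fit slope and intercept:
  b = (1060 − 485) / (log₂ 24 − log₂ 2) = 575 / (4.5850 − 1) = 160.392 ms/bit
  a = 485 − 160.392 × 1 = 324.608 ms
Then RT(6) = 324.608 + 160.392 × log₂ 6 = 324.608 + 160.392 × 2.5850 ≈ 739.216 ms.

739.2 ms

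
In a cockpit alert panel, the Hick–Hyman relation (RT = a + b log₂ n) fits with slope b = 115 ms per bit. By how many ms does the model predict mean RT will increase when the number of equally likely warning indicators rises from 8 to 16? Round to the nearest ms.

Only the slope matters, since a is common to both: ΔRT = b·log₂(n₂/n₁).
log₂(16) − log₂(8) = log₂(16/8) = log₂(2) = 1.
ΔRT = 115 × 1.0000 = 115.000 ms.

115 ms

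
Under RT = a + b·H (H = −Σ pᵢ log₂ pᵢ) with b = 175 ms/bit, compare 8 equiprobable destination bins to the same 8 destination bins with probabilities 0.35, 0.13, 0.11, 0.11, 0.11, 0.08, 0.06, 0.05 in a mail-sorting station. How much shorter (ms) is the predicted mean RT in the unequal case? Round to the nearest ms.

50 ms

Equiprobable entropy H₀ = log₂ 8 = 3.0000 bits.
Skewed entropy H = −Σ pᵢ log₂ pᵢ = 2.7147 bits.
ΔRT = b·(H₀ − H) = 175 × 0.2853 = 49.92 ms.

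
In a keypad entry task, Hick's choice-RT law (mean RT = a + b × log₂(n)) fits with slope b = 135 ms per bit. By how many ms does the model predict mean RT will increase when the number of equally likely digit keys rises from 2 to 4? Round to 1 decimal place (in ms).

135.0 ms

The intercept a cancels: ΔRT = b·(log₂ n₂ − log₂ n₁) = b·log₂(n₂/n₁).
log₂(4) − log₂(2) = log₂(4/2) = log₂(2) = 1.
ΔRT = 135 × 1.0000 = 135.000 ms.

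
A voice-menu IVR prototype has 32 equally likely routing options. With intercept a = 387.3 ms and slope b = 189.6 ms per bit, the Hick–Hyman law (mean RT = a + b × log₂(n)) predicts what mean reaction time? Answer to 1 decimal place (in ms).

1335.3 ms

log₂(32) = 5 bits, so RT = 387.3 + 189.6 × 5 ≈ 1335.300 ms.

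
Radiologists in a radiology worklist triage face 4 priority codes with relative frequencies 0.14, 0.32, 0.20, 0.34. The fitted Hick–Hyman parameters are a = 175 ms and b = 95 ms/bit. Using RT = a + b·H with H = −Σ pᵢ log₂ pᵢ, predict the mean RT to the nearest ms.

357 ms

Entropy contributions −pᵢ log₂ pᵢ: 0.3971, 0.5260, 0.4644, 0.5292; sum H = 1.9167 bits.
RT = a + bH = 175 + 95·1.9167 = 357.09 ms.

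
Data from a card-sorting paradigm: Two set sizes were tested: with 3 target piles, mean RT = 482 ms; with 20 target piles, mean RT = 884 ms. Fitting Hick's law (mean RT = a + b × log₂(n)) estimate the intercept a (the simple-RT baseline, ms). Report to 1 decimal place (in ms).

b = (RT₂ − RT₁)/(log₂ n₂ − log₂ n₁) = (884 − 482)/(4.3219 − 1.5850) = 146.878 ms/bit.
Intercept: a = 482 − 146.878·log₂(3) = 249.204 ms.

249.2 ms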